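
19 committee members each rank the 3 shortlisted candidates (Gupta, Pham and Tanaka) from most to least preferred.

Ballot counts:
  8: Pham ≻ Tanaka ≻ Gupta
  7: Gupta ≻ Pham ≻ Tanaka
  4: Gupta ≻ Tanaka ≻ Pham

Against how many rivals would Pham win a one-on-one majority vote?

1

Pham against each rival (19 committee members):
Pham–Gupta: Gupta 11–8.
Pham vs Tanaka: Pham wins 15–4.
Pham beats Tanaka; loses to Gupta — 1 pairwise win.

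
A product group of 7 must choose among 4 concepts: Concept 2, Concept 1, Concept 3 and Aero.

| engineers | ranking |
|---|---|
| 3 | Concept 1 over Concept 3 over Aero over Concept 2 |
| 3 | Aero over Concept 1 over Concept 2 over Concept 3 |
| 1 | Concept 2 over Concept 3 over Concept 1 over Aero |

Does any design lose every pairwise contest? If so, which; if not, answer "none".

none

Pairwise majorities:
Concept 2 vs Concept 1: 1 to 6, Concept 1.
Concept 2 vs Concept 3: Concept 2, 4–3.
Concept 2 vs Aero: Aero, 6–1.
Concept 1–Concept 3: Concept 1 6–1.
Concept 1 vs Aero: Concept 1 is ranked higher on 3+1 = 4 ballots, Aero on 3. Concept 1 wins 4–3.
Concept 3 vs Aero: Concept 3 is ranked higher on 3+1 = 4 ballots, Aero on 3. Concept 3 wins 4–3.
Every design wins at least one matchup (Concept 2 beats Concept 3; Concept 1 beats Concept 2; Concept 3 beats Aero; Aero beats Concept 2), so there is no Condorcet loser.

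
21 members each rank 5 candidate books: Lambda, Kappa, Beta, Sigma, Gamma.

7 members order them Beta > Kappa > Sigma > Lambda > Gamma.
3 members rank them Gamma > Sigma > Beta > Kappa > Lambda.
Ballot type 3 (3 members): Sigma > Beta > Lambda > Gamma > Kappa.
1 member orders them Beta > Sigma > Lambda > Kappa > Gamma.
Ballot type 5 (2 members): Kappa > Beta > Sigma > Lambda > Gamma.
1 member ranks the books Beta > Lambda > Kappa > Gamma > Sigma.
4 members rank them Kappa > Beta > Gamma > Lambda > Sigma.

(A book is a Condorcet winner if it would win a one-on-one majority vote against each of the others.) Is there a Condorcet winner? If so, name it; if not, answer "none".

Beta

Check each pair by majority over 21 ballots:
Lambda vs Kappa: Kappa, 16–5.
Lambda vs Beta: Beta, 21–0.
Lambda–Sigma: Sigma 16–5.
Lambda vs Gamma: Lambda wins 14–7.
Kappa vs Beta: Beta wins 15–6.
Kappa vs Sigma: Kappa wins 14–7.
Kappa vs Gamma: Kappa, 15–6.
Beta–Sigma: Beta 15–6.
Beta vs Gamma: Beta, 18–3.
Sigma–Gamma: Sigma 13–8.
Beta wins every pairwise contest, so Beta is the Condorcet winner.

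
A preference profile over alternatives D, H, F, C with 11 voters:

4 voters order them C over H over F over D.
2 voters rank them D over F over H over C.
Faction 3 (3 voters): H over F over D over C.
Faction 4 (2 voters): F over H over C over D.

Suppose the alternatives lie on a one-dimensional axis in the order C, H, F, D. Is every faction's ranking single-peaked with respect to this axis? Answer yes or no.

yes

Axis positions: C=1, H=2, F=3, D=4.
Faction 1 (peak C at position 1): ranking walks positions 1-2-3-4, expanding outward from the peak — single-peaked.
Faction 2 (peak D at position 4): ranking walks positions 4-3-2-1, expanding outward from the peak — single-peaked.
Faction 3 (peak H at position 2): ranking walks positions 2-3-4-1, expanding outward from the peak — single-peaked.
Faction 4 (peak F at position 3): ranking walks positions 3-2-1-4, expanding outward from the peak — single-peaked.
Every ranking is single-peaked on this axis.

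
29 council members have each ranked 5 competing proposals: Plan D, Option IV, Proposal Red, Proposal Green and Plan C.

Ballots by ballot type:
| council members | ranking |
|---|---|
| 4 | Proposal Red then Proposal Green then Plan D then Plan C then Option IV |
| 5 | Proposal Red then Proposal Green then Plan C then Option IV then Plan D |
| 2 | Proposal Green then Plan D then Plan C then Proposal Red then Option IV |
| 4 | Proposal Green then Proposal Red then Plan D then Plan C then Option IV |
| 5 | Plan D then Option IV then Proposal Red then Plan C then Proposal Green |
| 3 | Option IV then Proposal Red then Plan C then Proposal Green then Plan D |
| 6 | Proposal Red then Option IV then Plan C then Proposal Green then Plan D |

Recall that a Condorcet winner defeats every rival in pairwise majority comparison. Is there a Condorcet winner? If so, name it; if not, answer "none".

Proposal Red

Head-to-head results (29 council members):
Plan D–Option IV: Plan D 15–14.
Plan D vs Proposal Red: Proposal Red wins 22–7.
Plan D vs Proposal Green: Proposal Green wins 24–5.
Plan D–Plan C: Plan D 15–14.
Option IV vs Proposal Red: Proposal Red wins 21–8.
Option IV vs Proposal Green: Proposal Green, 15–14.
Option IV vs Plan C: Plan C, 15–14.
Proposal Red vs Proposal Green: Proposal Red wins 23–6.
Proposal Red vs Plan C: Proposal Red, 27–2.
Proposal Green vs Plan C: Proposal Green, 15–14.
Proposal Red beats each of Plan D, Option IV, Proposal Green, Plan C — Proposal Red is the Condorcet winner.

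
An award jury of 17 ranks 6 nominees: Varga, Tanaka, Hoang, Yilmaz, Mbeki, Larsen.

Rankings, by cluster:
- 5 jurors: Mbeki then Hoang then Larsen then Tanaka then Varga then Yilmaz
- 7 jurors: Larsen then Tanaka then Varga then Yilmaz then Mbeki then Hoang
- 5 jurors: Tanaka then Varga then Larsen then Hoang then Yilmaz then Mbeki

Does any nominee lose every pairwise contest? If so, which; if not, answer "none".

none

Pairwise majorities:
Varga vs Tanaka: Tanaka wins 17–0.
Varga vs Hoang: Varga is ranked higher on 7+5 = 12 ballots, Hoang on 5. Varga wins 12–5.
Varga vs Yilmaz: Varga is ranked higher on 5+7+5 = 17 ballots, Yilmaz on 0. Varga wins 17–0.
Varga vs Mbeki: Varga, 12–5.
Varga vs Larsen: Varga preferred on 5 ballots; Larsen wins 12–5.
Tanaka vs Hoang: 12 to 5, Tanaka.
Tanaka vs Yilmaz: Tanaka, 17–0.
Tanaka vs Mbeki: Tanaka, 12–5.
Tanaka vs Larsen: 5 for Tanaka, 12 for Larsen — Larsen by 12–5.
Hoang vs Yilmaz: Hoang preferred on 5+5 = 10 ballots; Hoang wins 10–7.
Hoang vs Mbeki: Mbeki, 12–5.
Hoang vs Larsen: 5 to 12, Larsen.
Yilmaz vs Mbeki: Yilmaz wins 12–5.
Yilmaz vs Larsen: Larsen wins 17–0.
Mbeki vs Larsen: 5 to 12, Larsen.
Every nominee wins at least one matchup (Varga beats Hoang; Tanaka beats Varga; Hoang beats Yilmaz; Yilmaz beats Mbeki; Mbeki beats Hoang; Larsen beats Varga), so there is no Condorcet loser.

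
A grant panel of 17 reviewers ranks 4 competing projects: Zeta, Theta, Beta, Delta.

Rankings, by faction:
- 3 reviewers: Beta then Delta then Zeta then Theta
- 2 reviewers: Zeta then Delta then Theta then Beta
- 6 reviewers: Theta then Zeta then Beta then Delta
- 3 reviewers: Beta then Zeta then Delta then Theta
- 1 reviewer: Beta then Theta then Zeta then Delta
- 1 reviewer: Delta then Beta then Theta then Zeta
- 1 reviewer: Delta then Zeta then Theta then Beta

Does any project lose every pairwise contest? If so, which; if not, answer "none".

none

Head-to-head results (17 reviewers):
Zeta vs Theta: 3+2+3+1 = 9 for Zeta, 8 for Theta — Zeta by 9–8.
Zeta vs Beta: Zeta wins 9–8.
Zeta–Delta: Zeta 12–5.
Theta–Beta: Theta 9–8.
Theta vs Delta: 6+1 = 7 for Theta, 10 for Delta — Delta by 10–7.
Beta vs Delta: Beta, 13–4.
No project is winless: Zeta beats Theta; Theta beats Beta; Beta beats Delta; Delta beats Theta. There is no Condorcet loser.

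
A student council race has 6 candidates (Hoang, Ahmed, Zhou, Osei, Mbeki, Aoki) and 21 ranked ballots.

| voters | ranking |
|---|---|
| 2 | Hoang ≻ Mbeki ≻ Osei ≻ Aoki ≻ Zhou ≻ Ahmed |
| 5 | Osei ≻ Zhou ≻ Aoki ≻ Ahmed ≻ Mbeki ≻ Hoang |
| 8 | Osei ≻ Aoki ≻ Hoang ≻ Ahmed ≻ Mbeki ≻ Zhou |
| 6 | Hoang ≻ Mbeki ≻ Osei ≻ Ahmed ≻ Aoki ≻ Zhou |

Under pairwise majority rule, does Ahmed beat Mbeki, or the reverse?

Ballots ranking Ahmed above Mbeki: 5 + 8 = 13.
Ballots ranking Mbeki above Ahmed: 21 − 13 = 8.
Ahmed wins the head-to-head 13–8.

Ahmed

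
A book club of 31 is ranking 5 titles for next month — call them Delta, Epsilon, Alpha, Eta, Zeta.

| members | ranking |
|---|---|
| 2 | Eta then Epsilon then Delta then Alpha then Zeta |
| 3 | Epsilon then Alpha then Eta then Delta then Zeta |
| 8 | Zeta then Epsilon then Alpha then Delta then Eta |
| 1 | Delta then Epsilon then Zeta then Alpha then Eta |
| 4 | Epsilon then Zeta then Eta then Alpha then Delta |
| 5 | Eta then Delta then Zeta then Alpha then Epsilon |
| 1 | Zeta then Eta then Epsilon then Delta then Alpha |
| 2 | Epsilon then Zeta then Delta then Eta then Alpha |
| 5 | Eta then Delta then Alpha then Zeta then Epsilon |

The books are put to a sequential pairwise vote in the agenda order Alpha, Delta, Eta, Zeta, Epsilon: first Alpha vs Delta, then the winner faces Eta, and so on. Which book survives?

Zeta

Round 1: Alpha vs Delta — 15–16, Delta advances.
Round 2: Delta vs Eta — 11–20, Eta advances.
Round 3: Eta vs Zeta — 15–16, Zeta advances.
Round 4: Zeta vs Epsilon — 19–12, Zeta advances.
The agenda winner is Zeta.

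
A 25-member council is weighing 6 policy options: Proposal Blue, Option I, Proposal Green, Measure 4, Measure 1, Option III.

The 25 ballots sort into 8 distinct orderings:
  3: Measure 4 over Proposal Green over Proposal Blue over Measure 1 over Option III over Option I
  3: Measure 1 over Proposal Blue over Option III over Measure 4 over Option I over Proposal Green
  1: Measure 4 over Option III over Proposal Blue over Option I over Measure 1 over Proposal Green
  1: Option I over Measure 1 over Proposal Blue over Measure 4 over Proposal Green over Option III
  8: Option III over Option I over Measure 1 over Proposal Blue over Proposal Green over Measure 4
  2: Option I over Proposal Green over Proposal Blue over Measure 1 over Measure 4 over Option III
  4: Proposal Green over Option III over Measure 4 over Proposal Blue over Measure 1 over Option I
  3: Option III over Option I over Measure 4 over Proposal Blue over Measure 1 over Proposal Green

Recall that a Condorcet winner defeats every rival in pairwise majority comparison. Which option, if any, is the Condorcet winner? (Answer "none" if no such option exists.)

Head-to-head results (25 council members):
Proposal Blue–Option I: Option I 14–11.
Proposal Blue vs Proposal Green: Proposal Blue wins 16–9.
Proposal Blue vs Measure 4: Proposal Blue, 14–11.
Proposal Blue vs Measure 1: Proposal Blue, 13–12.
Proposal Blue vs Option III: Option III wins 16–9.
Option I–Proposal Green: Option I 18–7.
Option I–Measure 4: Option I 14–11.
Option I vs Measure 1: Option I wins 15–10.
Option I vs Option III: Option III, 22–3.
Proposal Green–Measure 4: Proposal Green 14–11.
Proposal Green vs Measure 1: Measure 1 wins 16–9.
Proposal Green–Option III: Option III 15–10.
Measure 4–Measure 1: Measure 1 14–11.
Measure 4 vs Option III: Option III, 18–7.
Measure 1 vs Option III: Option III wins 16–9.
Option III beats each of Proposal Blue, Option I, Proposal Green, Measure 4, Measure 1 — Option III is the Condorcet winner.

Option III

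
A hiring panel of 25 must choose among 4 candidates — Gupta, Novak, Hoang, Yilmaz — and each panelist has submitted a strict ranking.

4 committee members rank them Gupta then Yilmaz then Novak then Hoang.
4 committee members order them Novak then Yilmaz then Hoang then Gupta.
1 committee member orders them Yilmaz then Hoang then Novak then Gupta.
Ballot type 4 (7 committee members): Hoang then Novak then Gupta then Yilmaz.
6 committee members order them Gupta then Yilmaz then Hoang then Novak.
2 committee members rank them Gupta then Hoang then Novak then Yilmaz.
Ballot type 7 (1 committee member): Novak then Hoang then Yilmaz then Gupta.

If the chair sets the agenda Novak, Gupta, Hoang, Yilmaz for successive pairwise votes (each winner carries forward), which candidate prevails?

Round 1: Novak vs Gupta — 13–12, Novak advances.
Round 2: Novak vs Hoang — 9–16, Hoang advances.
Round 3: Hoang vs Yilmaz — 10–15, Yilmaz advances.
The agenda winner is Yilmaz.

Yilmaz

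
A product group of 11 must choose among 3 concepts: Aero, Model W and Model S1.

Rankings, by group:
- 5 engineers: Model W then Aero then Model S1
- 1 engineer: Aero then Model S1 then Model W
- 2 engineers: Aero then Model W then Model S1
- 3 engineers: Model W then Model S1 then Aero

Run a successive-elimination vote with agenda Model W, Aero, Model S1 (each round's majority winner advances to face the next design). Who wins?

Round 1: Model W vs Aero — 8–3, Model W advances.
Round 2: Model W vs Model S1 — 10–1, Model W advances.
Model W survives the agenda.

Model W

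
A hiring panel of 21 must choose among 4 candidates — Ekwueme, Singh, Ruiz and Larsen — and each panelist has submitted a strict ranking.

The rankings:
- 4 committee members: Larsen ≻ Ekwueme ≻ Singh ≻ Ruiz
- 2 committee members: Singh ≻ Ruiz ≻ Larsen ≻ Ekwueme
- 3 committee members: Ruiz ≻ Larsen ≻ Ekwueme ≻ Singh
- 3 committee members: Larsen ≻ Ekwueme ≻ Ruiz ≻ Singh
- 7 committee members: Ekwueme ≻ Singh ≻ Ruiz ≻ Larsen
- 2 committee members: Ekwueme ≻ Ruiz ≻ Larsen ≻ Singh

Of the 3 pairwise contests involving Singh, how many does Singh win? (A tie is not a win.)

Singh against each rival (21 committee members):
Singh–Ekwueme: Ekwueme 19–2.
Singh vs Ruiz: 13 to 8, Singh.
Singh vs Larsen: 2+7 = 9 for Singh, 12 for Larsen — Larsen by 12–9.
Singh beats Ruiz; loses to Ekwueme, Larsen — 1 pairwise win.

1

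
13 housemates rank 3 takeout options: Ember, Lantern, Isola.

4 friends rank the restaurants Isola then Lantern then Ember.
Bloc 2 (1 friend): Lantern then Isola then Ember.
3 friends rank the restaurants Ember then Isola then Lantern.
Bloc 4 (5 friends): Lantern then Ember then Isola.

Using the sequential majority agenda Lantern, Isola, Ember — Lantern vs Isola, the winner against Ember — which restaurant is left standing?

Round 1: Lantern vs Isola — 6–7, Isola advances.
Round 2: Isola vs Ember — 5–8, Ember advances.
Ember survives the agenda.

Ember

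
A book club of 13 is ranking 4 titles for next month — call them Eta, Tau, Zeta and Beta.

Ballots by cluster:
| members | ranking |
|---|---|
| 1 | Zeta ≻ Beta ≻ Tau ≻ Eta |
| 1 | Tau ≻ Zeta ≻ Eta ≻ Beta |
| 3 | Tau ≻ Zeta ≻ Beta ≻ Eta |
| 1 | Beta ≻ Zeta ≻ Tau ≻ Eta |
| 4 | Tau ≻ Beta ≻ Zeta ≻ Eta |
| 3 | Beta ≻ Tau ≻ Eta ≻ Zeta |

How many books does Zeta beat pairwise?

1

Zeta against each rival (13 members):
Zeta vs Eta: 10 to 3, Zeta.
Zeta vs Tau: 2 to 11, Tau.
Zeta vs Beta: 1+1+3 = 5 for Zeta, 8 for Beta — Beta by 8–5.
Zeta beats Eta; loses to Tau, Beta — 1 pairwise win.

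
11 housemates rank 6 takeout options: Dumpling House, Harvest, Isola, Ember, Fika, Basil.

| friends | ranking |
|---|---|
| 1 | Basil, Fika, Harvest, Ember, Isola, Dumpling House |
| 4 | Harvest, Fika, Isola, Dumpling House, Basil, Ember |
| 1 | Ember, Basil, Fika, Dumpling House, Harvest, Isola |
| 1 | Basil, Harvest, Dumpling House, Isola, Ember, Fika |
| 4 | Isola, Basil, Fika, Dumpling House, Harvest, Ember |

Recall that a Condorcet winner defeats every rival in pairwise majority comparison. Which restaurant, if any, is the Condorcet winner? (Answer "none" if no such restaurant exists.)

none

Check each pair by majority over 11 ballots:
Dumpling House–Harvest: Harvest 6–5.
Dumpling House–Isola: Isola 9–2.
Dumpling House–Ember: Dumpling House 9–2.
Dumpling House vs Fika: 1 for Dumpling House, 10 for Fika — Fika by 10–1.
Dumpling House–Basil: Basil 7–4.
Harvest vs Isola: Harvest, 7–4.
Harvest vs Ember: Harvest is ranked higher on 1+4+1+4 = 10 ballots, Ember on 1. Harvest wins 10–1.
Harvest vs Fika: Fika, 6–5.
Harvest vs Basil: 4 for Harvest, 7 for Basil — Basil by 7–4.
Isola vs Ember: 4+1+4 = 9 for Isola, 2 for Ember — Isola by 9–2.
Isola vs Fika: 5 to 6, Fika.
Isola vs Basil: Isola is ranked higher on 4+4 = 8 ballots, Basil on 3. Isola wins 8–3.
Ember vs Fika: 1+1 = 2 for Ember, 9 for Fika — Fika by 9–2.
Ember vs Basil: Basil, 10–1.
Fika vs Basil: Basil wins 7–4.
Every restaurant loses at least once (Dumpling House loses to Harvest; Harvest loses to Fika; Isola loses to Harvest; Ember loses to Dumpling House; Fika loses to Basil; Basil loses to Isola). The majority relation contains the cycle Harvest → Isola → Basil → Harvest, so there is no Condorcet winner.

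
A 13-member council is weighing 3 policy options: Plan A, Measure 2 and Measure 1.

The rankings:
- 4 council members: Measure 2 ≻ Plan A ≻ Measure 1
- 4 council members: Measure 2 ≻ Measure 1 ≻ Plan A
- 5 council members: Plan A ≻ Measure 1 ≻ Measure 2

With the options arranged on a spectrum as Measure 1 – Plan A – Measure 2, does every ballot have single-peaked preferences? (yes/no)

no

Axis positions: Measure 1=1, Plan A=2, Measure 2=3.
Bloc 1 (peak Measure 2 at position 3): ranking walks positions 3-2-1, expanding outward from the peak — single-peaked.
Bloc 2: ranking walks positions 3-1-2; Measure 1 is ranked above Plan A even though Plan A lies between Measure 1 and the peak Measure 2 on the axis — preferences dip and rise again. Not single-peaked.
Bloc 3 (peak Plan A at position 2): ranking walks positions 2-1-3, expanding outward from the peak — single-peaked.
Bloc 2 violates single-peakedness, so the profile is not single-peaked on this axis.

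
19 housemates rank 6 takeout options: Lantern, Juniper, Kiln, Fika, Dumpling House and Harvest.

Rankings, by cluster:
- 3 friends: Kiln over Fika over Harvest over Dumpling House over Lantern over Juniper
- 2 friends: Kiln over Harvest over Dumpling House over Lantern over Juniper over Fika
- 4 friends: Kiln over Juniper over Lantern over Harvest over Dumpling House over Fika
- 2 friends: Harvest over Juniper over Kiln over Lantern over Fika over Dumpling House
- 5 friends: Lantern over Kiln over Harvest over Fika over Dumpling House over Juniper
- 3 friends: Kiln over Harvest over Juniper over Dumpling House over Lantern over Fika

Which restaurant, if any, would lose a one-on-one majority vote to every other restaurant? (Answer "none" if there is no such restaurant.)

Head-to-head results (19 friends):
Lantern vs Juniper: 3+2+5 = 10 for Lantern, 9 for Juniper — Lantern by 10–9.
Lantern vs Kiln: 5 to 14, Kiln.
Lantern vs Fika: Lantern preferred on 2+4+2+5+3 = 16 ballots; Lantern wins 16–3.
Lantern–Dumpling House: Lantern 11–8.
Lantern–Harvest: Harvest 10–9.
Juniper vs Kiln: Kiln wins 17–2.
Juniper vs Fika: Juniper is ranked higher on 2+4+2+3 = 11 ballots, Fika on 8. Juniper wins 11–8.
Juniper vs Dumpling House: Dumpling House, 10–9.
Juniper vs Harvest: 4 to 15, Harvest.
Kiln–Fika: Kiln 19–0.
Kiln vs Dumpling House: Kiln preferred on 3+2+4+2+5+3 = 19 ballots; Kiln wins 19–0.
Kiln vs Harvest: Kiln preferred on 3+2+4+5+3 = 17 ballots; Kiln wins 17–2.
Fika–Dumpling House: Fika 10–9.
Fika–Harvest: Harvest 16–3.
Dumpling House vs Harvest: Harvest wins 19–0.
No restaurant is winless: Lantern beats Juniper; Juniper beats Fika; Kiln beats Lantern; Fika beats Dumpling House; Dumpling House beats Juniper; Harvest beats Lantern. There is no Condorcet loser.

none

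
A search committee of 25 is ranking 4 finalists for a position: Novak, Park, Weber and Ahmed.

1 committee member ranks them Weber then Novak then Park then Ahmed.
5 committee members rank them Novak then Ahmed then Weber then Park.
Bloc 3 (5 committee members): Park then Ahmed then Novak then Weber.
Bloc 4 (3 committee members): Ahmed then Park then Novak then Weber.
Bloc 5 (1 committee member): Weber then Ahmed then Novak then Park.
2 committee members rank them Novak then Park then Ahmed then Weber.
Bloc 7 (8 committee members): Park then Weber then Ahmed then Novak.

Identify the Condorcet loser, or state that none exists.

Pairwise majorities:
Novak vs Park: Novak preferred on 1+5+1+2 = 9 ballots; Park wins 16–9.
Novak vs Weber: Novak wins 15–10.
Novak–Ahmed: Ahmed 17–8.
Park vs Weber: Park preferred on 5+3+2+8 = 18 ballots; Park wins 18–7.
Park–Ahmed: Park 16–9.
Weber vs Ahmed: Weber preferred on 1+1+8 = 10 ballots; Ahmed wins 15–10.
Weber loses to every other candidate — it is the Condorcet loser.

Weber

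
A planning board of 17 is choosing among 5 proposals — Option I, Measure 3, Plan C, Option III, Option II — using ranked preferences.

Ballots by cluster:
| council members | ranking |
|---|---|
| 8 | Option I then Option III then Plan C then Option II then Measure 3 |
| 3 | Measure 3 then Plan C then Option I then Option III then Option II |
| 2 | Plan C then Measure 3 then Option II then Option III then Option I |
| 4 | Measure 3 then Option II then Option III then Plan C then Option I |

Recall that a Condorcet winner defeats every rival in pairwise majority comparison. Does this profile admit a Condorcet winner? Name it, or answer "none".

none

Pairwise majorities:
Option I vs Measure 3: Option I is ranked higher on 8 ballots, Measure 3 on 9. Measure 3 wins 9–8.
Option I vs Plan C: Plan C, 9–8.
Option I–Option III: Option I 11–6.
Option I–Option II: Option I 11–6.
Measure 3 vs Plan C: Plan C wins 10–7.
Measure 3 vs Option III: Measure 3 is ranked higher on 3+2+4 = 9 ballots, Option III on 8. Measure 3 wins 9–8.
Measure 3 vs Option II: Measure 3 is ranked higher on 3+2+4 = 9 ballots, Option II on 8. Measure 3 wins 9–8.
Plan C vs Option III: Plan C preferred on 3+2 = 5 ballots; Option III wins 12–5.
Plan C vs Option II: Plan C, 13–4.
Option III–Option II: Option III 11–6.
Each option drops at least one matchup (Option I loses to Measure 3; Measure 3 loses to Plan C; Plan C loses to Option III; Option III loses to Option I; Option II loses to Option I); the cycle Option I → Option III → Plan C → Option I rules out a Condorcet winner.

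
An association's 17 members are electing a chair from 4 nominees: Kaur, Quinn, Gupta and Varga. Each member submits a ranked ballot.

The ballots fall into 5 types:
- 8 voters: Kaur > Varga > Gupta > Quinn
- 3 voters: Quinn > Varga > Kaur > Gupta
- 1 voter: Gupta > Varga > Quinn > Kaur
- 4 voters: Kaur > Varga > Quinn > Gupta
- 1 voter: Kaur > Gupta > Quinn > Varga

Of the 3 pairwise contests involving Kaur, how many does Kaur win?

Kaur against each rival (17 voters):
Kaur vs Quinn: Kaur preferred on 8+4+1 = 13 ballots; Kaur wins 13–4.
Kaur vs Gupta: Kaur is ranked higher on 8+3+4+1 = 16 ballots, Gupta on 1. Kaur wins 16–1.
Kaur vs Varga: Kaur, 13–4.
Kaur beats Quinn, Gupta, Varga — 3 pairwise wins.

3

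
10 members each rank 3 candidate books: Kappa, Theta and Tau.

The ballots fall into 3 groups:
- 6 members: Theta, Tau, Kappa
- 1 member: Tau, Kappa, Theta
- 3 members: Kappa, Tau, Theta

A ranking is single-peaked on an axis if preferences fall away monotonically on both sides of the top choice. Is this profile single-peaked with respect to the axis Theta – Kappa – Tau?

no

Axis positions: Theta=1, Kappa=2, Tau=3.
Group 1: ranking walks positions 1-3-2; Tau is ranked above Kappa even though Kappa lies between Tau and the peak Theta on the axis — preferences dip and rise again. Not single-peaked.
Group 2 (peak Tau at position 3): ranking walks positions 3-2-1, expanding outward from the peak — single-peaked.
Group 3 (peak Kappa at position 2): ranking walks positions 2-3-1, expanding outward from the peak — single-peaked.
Group 1 violates single-peakedness, so the profile is not single-peaked on this axis.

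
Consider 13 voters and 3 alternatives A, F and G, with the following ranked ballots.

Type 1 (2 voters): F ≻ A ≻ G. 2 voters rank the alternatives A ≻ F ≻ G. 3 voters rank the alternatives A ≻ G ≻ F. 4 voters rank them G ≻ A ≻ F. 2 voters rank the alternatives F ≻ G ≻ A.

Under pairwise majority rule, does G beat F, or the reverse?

Ballots ranking G above F: 3 + 4 = 7.
Ballots ranking F above G: 13 − 7 = 6.
G wins the head-to-head 7–6.

G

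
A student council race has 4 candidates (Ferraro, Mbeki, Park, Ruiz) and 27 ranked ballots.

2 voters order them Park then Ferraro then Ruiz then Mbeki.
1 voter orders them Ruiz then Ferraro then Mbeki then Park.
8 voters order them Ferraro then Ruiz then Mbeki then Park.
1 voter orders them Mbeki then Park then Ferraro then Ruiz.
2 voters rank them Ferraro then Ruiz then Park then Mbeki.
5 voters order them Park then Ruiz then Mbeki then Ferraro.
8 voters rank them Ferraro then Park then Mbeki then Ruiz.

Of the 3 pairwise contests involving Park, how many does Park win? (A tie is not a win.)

2

Park against each rival (27 voters):
Park vs Ferraro: 2+1+5 = 8 for Park, 19 for Ferraro — Ferraro by 19–8.
Park vs Mbeki: Park preferred on 2+2+5+8 = 17 ballots; Park wins 17–10.
Park vs Ruiz: Park preferred on 2+1+5+8 = 16 ballots; Park wins 16–11.
Park beats Mbeki, Ruiz; loses to Ferraro — 2 pairwise wins.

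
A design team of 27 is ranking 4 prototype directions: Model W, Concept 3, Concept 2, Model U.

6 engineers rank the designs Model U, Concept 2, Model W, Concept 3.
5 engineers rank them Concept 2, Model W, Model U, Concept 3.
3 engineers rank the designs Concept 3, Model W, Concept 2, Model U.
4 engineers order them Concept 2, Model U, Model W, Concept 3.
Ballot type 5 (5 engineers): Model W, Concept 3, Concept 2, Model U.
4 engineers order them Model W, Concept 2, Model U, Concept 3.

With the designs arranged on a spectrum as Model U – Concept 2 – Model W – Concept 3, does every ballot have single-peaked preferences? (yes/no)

Axis positions: Model U=1, Concept 2=2, Model W=3, Concept 3=4.
Ballot type 1 (peak Model U at position 1): ranking walks positions 1-2-3-4, expanding outward from the peak — single-peaked.
Ballot type 2 (peak Concept 2 at position 2): ranking walks positions 2-3-1-4, expanding outward from the peak — single-peaked.
Ballot type 3 (peak Concept 3 at position 4): ranking walks positions 4-3-2-1, expanding outward from the peak — single-peaked.
Ballot type 4 (peak Concept 2 at position 2): ranking walks positions 2-1-3-4, expanding outward from the peak — single-peaked.
Ballot type 5 (peak Model W at position 3): ranking walks positions 3-4-2-1, expanding outward from the peak — single-peaked.
Ballot type 6 (peak Model W at position 3): ranking walks positions 3-2-1-4, expanding outward from the peak — single-peaked.
Every ranking is single-peaked on this axis.

yes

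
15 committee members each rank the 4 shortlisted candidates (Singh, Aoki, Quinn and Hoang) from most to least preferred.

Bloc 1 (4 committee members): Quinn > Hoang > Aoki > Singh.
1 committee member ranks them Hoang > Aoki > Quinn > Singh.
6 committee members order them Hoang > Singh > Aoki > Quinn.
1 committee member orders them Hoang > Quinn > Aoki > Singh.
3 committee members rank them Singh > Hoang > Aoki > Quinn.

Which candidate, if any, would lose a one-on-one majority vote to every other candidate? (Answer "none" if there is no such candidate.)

Pairwise majorities:
Singh vs Aoki: Singh is ranked higher on 6+3 = 9 ballots, Aoki on 6. Singh wins 9–6.
Singh vs Quinn: Singh, 9–6.
Singh vs Hoang: Hoang wins 12–3.
Aoki vs Quinn: Aoki wins 10–5.
Aoki–Hoang: Hoang 15–0.
Quinn vs Hoang: Quinn is ranked higher on 4 ballots, Hoang on 11. Hoang wins 11–4.
Quinn loses to every other candidate — it is the Condorcet loser.

Quinn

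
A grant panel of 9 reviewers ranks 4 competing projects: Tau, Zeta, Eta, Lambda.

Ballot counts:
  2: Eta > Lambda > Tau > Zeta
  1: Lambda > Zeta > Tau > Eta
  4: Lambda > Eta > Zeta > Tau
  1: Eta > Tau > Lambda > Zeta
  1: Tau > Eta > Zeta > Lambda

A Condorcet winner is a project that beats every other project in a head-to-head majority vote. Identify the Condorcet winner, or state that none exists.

Check each pair by majority over 9 ballots:
Tau vs Zeta: Zeta wins 5–4.
Tau–Eta: Eta 7–2.
Tau vs Lambda: Lambda, 7–2.
Zeta vs Eta: Eta wins 8–1.
Zeta vs Lambda: Lambda, 8–1.
Eta vs Lambda: Lambda wins 5–4.
Lambda wins every pairwise contest, so Lambda is the Condorcet winner.

Lambda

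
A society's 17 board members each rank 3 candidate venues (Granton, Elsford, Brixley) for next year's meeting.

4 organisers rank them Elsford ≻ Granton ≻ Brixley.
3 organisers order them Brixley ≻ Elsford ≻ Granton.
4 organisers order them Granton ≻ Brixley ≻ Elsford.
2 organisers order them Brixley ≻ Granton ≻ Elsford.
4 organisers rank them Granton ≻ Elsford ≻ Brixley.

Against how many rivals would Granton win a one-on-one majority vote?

2

Granton against each rival (17 organisers):
Granton vs Elsford: Granton wins 10–7.
Granton vs Brixley: Granton, 12–5.
Granton beats Elsford, Brixley — 2 pairwise wins.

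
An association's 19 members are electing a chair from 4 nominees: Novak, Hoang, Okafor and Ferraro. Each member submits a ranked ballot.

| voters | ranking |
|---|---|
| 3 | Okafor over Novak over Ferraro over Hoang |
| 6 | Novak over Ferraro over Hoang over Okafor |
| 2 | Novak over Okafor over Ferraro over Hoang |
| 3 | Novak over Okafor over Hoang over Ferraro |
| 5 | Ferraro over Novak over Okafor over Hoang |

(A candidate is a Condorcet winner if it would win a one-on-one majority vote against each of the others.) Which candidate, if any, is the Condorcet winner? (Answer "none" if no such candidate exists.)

Novak

Head-to-head results (19 voters):
Novak vs Hoang: Novak preferred on 3+6+2+3+5 = 19 ballots; Novak wins 19–0.
Novak vs Okafor: 16 to 3, Novak.
Novak vs Ferraro: Novak is ranked higher on 3+6+2+3 = 14 ballots, Ferraro on 5. Novak wins 14–5.
Hoang vs Okafor: 6 for Hoang, 13 for Okafor — Okafor by 13–6.
Hoang vs Ferraro: 3 for Hoang, 16 for Ferraro — Ferraro by 16–3.
Okafor vs Ferraro: 8 to 11, Ferraro.
Novak beats each of Hoang, Okafor, Ferraro — Novak is the Condorcet winner.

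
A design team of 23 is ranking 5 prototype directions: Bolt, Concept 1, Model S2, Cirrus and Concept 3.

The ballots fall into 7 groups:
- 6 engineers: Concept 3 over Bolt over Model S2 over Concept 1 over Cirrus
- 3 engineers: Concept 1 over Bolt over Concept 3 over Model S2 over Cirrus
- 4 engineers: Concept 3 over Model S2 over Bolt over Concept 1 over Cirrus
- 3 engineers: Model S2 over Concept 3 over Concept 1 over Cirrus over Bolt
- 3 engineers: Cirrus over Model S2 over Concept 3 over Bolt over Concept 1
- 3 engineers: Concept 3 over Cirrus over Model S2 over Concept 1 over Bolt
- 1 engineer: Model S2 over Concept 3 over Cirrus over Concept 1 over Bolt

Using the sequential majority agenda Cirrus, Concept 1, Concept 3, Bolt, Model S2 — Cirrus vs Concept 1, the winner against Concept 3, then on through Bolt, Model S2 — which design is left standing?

Concept 3

Round 1: Cirrus vs Concept 1 — 7–16, Concept 1 advances.
Round 2: Concept 1 vs Concept 3 — 3–20, Concept 3 advances.
Round 3: Concept 3 vs Bolt — 20–3, Concept 3 advances.
Round 4: Concept 3 vs Model S2 — 16–7, Concept 3 advances.
Concept 3 survives the agenda.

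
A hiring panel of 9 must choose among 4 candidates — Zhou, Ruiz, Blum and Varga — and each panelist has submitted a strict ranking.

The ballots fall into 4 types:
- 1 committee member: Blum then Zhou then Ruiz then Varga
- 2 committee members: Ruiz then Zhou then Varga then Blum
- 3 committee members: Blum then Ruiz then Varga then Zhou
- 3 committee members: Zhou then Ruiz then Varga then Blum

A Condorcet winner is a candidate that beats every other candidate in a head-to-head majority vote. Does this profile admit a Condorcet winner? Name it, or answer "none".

Ruiz

Pairwise majorities:
Zhou vs Ruiz: 1+3 = 4 for Zhou, 5 for Ruiz — Ruiz by 5–4.
Zhou vs Blum: 2+3 = 5 for Zhou, 4 for Blum — Zhou by 5–4.
Zhou vs Varga: Zhou preferred on 1+2+3 = 6 ballots; Zhou wins 6–3.
Ruiz–Blum: Ruiz 5–4.
Ruiz–Varga: Ruiz 9–0.
Blum vs Varga: Blum is ranked higher on 1+3 = 4 ballots, Varga on 5. Varga wins 5–4.
Ruiz beats each of Zhou, Blum, Varga — Ruiz is the Condorcet winner.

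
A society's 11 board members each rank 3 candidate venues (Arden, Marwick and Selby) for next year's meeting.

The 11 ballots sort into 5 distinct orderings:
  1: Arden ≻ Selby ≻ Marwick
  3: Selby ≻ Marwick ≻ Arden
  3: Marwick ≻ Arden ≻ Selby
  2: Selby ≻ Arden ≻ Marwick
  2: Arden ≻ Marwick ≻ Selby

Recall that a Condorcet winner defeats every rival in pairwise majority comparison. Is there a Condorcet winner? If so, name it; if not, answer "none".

none

Head-to-head results (11 organisers):
Arden vs Marwick: Arden is ranked higher on 1+2+2 = 5 ballots, Marwick on 6. Marwick wins 6–5.
Arden vs Selby: Arden preferred on 1+3+2 = 6 ballots; Arden wins 6–5.
Marwick vs Selby: 5 to 6, Selby.
Each city drops at least one matchup (Arden loses to Marwick; Marwick loses to Selby; Selby loses to Arden); the cycle Arden > Selby > Marwick > Arden rules out a Condorcet winner.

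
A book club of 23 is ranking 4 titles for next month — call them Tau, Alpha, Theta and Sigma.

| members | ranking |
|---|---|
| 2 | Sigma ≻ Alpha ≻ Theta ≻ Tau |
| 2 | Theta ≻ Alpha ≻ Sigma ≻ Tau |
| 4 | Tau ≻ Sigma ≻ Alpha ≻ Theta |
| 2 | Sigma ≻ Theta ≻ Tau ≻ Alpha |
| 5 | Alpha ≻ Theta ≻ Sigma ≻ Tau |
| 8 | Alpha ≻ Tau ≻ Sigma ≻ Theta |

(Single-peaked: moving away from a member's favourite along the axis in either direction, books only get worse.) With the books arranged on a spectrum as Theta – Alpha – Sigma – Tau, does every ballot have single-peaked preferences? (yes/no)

Axis positions: Theta=1, Alpha=2, Sigma=3, Tau=4.
Type 1 (peak Sigma at position 3): ranking walks positions 3-2-1-4, expanding outward from the peak — single-peaked.
Type 2 (peak Theta at position 1): ranking walks positions 1-2-3-4, expanding outward from the peak — single-peaked.
Type 3 (peak Tau at position 4): ranking walks positions 4-3-2-1, expanding outward from the peak — single-peaked.
Type 4: ranking walks positions 3-1-4-2; Theta is ranked above Alpha even though Alpha lies between Theta and the peak Sigma on the axis — preferences dip and rise again. Not single-peaked.
Type 5 (peak Alpha at position 2): ranking walks positions 2-1-3-4, expanding outward from the peak — single-peaked.
Type 6: ranking walks positions 2-4-3-1; Tau is ranked above Sigma even though Sigma lies between Tau and the peak Alpha on the axis — preferences dip and rise again. Not single-peaked.
Type 4 violates single-peakedness, so the profile is not single-peaked on this axis.

no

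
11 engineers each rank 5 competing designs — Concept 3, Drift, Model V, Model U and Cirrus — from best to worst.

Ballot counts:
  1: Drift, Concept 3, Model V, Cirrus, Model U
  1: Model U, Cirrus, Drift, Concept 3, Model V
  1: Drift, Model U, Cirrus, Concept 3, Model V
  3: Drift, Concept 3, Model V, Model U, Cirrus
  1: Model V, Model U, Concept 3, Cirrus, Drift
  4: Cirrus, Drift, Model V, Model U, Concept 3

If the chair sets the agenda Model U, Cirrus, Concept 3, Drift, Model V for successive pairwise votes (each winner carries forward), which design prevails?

Round 1: Model U vs Cirrus — 6–5, Model U advances.
Round 2: Model U vs Concept 3 — 7–4, Model U advances.
Round 3: Model U vs Drift — 2–9, Drift advances.
Round 4: Drift vs Model V — 10–1, Drift advances.
Drift survives the agenda.

Drift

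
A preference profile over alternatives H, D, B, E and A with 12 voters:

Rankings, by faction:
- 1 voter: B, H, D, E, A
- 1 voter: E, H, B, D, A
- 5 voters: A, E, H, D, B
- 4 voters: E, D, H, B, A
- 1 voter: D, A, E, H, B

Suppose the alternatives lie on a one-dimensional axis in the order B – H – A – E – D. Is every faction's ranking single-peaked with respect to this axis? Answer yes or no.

Axis positions: B=1, H=2, A=3, E=4, D=5.
Faction 1: ranking walks positions 1-2-5-4-3; D is ranked above A even though A lies between D and the peak B on the axis — preferences dip and rise again. Not single-peaked.
Faction 2: ranking walks positions 4-2-1-5-3; H is ranked above A even though A lies between H and the peak E on the axis — preferences dip and rise again. Not single-peaked.
Faction 3 (peak A at position 3): ranking walks positions 3-4-2-5-1, expanding outward from the peak — single-peaked.
Faction 4: ranking walks positions 4-5-2-1-3; H is ranked above A even though A lies between H and the peak E on the axis — preferences dip and rise again. Not single-peaked.
Faction 5: ranking walks positions 5-3-4-2-1; A is ranked above E even though E lies between A and the peak D on the axis — preferences dip and rise again. Not single-peaked.
Faction 1 violates single-peakedness, so the profile is not single-peaked on this axis.

no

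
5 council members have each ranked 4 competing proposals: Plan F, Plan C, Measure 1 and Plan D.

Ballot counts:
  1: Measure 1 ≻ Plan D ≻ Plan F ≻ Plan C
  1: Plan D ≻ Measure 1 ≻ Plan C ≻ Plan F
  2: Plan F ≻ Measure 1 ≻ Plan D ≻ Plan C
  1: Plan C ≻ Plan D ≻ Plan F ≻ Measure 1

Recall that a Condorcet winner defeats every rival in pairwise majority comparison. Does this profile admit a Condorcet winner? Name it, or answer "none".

none

Check each pair by majority over 5 ballots:
Plan F–Plan C: Plan F 3–2.
Plan F vs Measure 1: 3 to 2, Plan F.
Plan F vs Plan D: 2 to 3, Plan D.
Plan C vs Measure 1: Plan C is ranked higher on 1 ballot, Measure 1 on 4. Measure 1 wins 4–1.
Plan C vs Plan D: Plan D wins 4–1.
Measure 1 vs Plan D: Measure 1 is ranked higher on 1+2 = 3 ballots, Plan D on 2. Measure 1 wins 3–2.
Each option drops at least one matchup (Plan F loses to Plan D; Plan C loses to Plan F; Measure 1 loses to Plan F; Plan D loses to Measure 1); the cycle Plan F → Measure 1 → Plan D → Plan F rules out a Condorcet winner.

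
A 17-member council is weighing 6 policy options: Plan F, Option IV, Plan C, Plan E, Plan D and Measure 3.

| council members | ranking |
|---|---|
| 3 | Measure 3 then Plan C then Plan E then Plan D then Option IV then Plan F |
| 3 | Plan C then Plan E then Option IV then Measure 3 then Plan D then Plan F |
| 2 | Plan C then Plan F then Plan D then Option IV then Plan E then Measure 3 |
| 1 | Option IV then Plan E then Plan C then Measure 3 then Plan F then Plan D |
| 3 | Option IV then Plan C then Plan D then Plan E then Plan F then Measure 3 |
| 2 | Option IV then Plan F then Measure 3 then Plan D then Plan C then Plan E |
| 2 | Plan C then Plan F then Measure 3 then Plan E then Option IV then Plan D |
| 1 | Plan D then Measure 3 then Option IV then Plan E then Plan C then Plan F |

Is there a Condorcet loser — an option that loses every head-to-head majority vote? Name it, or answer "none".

none

Pairwise majorities:
Plan F vs Option IV: Option IV wins 13–4.
Plan F–Plan C: Plan C 15–2.
Plan F vs Plan E: 2+2+2 = 6 for Plan F, 11 for Plan E — Plan E by 11–6.
Plan F vs Plan D: Plan D wins 10–7.
Plan F vs Measure 3: Plan F wins 9–8.
Option IV vs Plan C: 1+3+2+1 = 7 for Option IV, 10 for Plan C — Plan C by 10–7.
Option IV vs Plan E: Option IV is ranked higher on 2+1+3+2+1 = 9 ballots, Plan E on 8. Option IV wins 9–8.
Option IV–Plan D: Option IV 11–6.
Option IV vs Measure 3: Option IV wins 11–6.
Plan C vs Plan E: Plan C is ranked higher on 3+3+2+3+2+2 = 15 ballots, Plan E on 2. Plan C wins 15–2.
Plan C vs Plan D: 3+3+2+1+3+2 = 14 for Plan C, 3 for Plan D — Plan C by 14–3.
Plan C vs Measure 3: Plan C preferred on 3+2+1+3+2 = 11 ballots; Plan C wins 11–6.
Plan E–Plan D: Plan E 9–8.
Plan E vs Measure 3: 9 to 8, Plan E.
Plan D vs Measure 3: Measure 3 wins 11–6.
No option is winless: Plan F beats Measure 3; Option IV beats Plan F; Plan C beats Plan F; Plan E beats Plan F; Plan D beats Plan F; Measure 3 beats Plan D. There is no Condorcet loser.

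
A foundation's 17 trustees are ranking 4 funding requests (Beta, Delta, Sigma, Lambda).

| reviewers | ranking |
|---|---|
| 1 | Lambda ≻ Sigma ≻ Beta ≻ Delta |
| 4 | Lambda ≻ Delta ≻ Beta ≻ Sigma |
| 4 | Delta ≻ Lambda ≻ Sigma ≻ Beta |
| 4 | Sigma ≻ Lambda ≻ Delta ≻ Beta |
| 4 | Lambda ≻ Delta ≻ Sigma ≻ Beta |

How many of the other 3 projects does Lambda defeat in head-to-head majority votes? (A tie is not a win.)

Lambda against each rival (17 reviewers):
Lambda vs Beta: 1+4+4+4+4 = 17 for Lambda, 0 for Beta — Lambda by 17–0.
Lambda vs Delta: Lambda preferred on 1+4+4+4 = 13 ballots; Lambda wins 13–4.
Lambda vs Sigma: Lambda wins 13–4.
Lambda beats Beta, Delta, Sigma — 3 pairwise wins.

3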